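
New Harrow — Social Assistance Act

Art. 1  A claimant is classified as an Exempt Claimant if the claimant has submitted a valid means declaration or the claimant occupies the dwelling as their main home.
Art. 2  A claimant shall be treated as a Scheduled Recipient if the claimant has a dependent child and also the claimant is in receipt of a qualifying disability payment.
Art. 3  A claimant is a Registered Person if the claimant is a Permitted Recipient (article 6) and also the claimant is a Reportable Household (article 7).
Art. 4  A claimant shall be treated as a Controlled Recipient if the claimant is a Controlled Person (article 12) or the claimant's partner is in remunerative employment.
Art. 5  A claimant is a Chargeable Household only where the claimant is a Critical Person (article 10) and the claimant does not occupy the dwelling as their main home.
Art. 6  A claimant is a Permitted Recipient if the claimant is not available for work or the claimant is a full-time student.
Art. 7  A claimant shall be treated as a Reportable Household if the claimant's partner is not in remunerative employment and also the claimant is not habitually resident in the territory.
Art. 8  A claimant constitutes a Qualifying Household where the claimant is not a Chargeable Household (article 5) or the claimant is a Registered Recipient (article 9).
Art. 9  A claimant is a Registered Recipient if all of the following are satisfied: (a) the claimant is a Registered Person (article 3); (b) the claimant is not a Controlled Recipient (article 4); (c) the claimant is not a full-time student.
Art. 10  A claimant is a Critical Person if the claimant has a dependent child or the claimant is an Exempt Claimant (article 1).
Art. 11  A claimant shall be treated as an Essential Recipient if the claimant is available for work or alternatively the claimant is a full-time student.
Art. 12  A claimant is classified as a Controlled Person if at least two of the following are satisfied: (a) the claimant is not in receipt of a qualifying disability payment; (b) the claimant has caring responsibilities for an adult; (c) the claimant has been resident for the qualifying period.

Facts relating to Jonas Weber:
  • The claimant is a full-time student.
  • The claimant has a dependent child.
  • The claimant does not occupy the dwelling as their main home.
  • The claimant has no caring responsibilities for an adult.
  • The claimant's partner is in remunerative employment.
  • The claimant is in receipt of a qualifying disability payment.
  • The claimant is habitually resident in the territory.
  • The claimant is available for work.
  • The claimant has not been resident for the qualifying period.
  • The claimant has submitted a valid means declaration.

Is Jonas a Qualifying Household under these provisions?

No

article 1 — Exempt Claimant: [the claimant has submitted a valid means declaration? yes] OR [the claimant occupies the dwelling as their main home? no] → satisfied.
article 10 — Critical Person: [the claimant has a dependent child? yes] OR [Exempt Claimant (article 1)? yes] → satisfied.
article 5 — Chargeable Household: [Critical Person (article 10)? yes] AND [the claimant does not occupy the dwelling as their main home? yes] → satisfied.
article 6 — Permitted Recipient: [the claimant is not available for work? no] OR [the claimant is a full-time student? yes] → satisfied.
article 7 — Reportable Household: [the claimant's partner is not in remunerative employment? no] AND [the claimant is not habitually resident in the territory? no] → not satisfied.
article 3 — Registered Person: [Permitted Recipient (article 6)? yes] AND [Reportable Household (article 7)? no] → not satisfied.
article 12 — Controlled Person: the claimant is not in receipt of a qualifying disability payment? no; the claimant has caring responsibilities for an adult? no; the claimant has been resident for the qualifying period? no — 0 of 3 hold (need ≥2) → not satisfied.
article 4 — Controlled Recipient: [Controlled Person (article 12)? no] OR [the claimant's partner is in remunerative employment? yes] → satisfied.
article 9 — Registered Recipient: [Registered Person (article 3)? no] AND [not a Controlled Recipient (article 4)? no] AND [the claimant is not a full-time student? no] → not satisfied.
article 8 — Qualifying Household: [not a Chargeable Household (article 5)? no] OR [Registered Recipient (article 9)? no] → not satisfied.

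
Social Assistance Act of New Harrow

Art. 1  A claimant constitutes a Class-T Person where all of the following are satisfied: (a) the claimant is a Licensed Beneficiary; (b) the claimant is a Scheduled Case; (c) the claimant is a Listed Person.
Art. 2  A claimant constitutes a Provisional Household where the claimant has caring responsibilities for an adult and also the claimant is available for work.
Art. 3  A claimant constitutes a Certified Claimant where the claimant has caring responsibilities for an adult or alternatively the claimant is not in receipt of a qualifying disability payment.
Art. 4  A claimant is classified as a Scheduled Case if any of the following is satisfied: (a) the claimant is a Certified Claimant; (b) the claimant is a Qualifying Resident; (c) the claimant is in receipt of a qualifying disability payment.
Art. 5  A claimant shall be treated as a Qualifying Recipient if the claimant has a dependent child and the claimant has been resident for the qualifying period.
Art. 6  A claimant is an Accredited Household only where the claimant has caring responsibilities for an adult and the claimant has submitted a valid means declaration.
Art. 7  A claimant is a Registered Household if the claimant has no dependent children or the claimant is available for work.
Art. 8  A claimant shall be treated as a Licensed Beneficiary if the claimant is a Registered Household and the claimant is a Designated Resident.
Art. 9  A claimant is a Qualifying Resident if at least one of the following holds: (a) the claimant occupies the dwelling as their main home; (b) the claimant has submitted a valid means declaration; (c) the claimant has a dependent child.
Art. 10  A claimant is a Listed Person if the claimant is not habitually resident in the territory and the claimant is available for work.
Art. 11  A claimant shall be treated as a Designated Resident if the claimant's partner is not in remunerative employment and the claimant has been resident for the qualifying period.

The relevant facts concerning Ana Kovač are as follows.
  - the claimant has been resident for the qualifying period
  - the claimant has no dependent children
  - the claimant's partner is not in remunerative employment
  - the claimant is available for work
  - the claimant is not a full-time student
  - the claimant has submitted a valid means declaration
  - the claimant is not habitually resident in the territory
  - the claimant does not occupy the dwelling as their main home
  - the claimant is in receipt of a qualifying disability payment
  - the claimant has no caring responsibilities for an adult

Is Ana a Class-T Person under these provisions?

Yes

Under article 7: the claimant has no dependent children? yes; or the claimant is available for work? yes. So the claimant is a Registered Household.
Under article 11: the claimant's partner is not in remunerative employment? yes; and the claimant has been resident for the qualifying period? yes. So the claimant is a Designated Resident.
Under article 8: Registered Household (article 7)? yes; and Designated Resident (article 11)? yes. So the claimant is a Licensed Beneficiary.
Under article 3: the claimant has caring responsibilities for an adult? no; or the claimant is not in receipt of a qualifying disability payment? no. So the claimant is not a Certified Claimant.
Under article 9: the claimant occupies the dwelling as their main home? no; or the claimant has submitted a valid means declaration? yes; or the claimant has a dependent child? no. So the claimant is a Qualifying Resident.
Under article 4: Certified Claimant (article 3)? no; or Qualifying Resident (article 9)? yes; or the claimant is in receipt of a qualifying disability payment? yes. So the claimant is a Scheduled Case.
Under article 10: the claimant is not habitually resident in the territory? yes; and the claimant is available for work? yes. So the claimant is a Listed Person.
Under article 1: Licensed Beneficiary (article 8)? yes; and Scheduled Case (article 4)? yes; and Listed Person (article 10)? yes. So the claimant is a Class-T Person.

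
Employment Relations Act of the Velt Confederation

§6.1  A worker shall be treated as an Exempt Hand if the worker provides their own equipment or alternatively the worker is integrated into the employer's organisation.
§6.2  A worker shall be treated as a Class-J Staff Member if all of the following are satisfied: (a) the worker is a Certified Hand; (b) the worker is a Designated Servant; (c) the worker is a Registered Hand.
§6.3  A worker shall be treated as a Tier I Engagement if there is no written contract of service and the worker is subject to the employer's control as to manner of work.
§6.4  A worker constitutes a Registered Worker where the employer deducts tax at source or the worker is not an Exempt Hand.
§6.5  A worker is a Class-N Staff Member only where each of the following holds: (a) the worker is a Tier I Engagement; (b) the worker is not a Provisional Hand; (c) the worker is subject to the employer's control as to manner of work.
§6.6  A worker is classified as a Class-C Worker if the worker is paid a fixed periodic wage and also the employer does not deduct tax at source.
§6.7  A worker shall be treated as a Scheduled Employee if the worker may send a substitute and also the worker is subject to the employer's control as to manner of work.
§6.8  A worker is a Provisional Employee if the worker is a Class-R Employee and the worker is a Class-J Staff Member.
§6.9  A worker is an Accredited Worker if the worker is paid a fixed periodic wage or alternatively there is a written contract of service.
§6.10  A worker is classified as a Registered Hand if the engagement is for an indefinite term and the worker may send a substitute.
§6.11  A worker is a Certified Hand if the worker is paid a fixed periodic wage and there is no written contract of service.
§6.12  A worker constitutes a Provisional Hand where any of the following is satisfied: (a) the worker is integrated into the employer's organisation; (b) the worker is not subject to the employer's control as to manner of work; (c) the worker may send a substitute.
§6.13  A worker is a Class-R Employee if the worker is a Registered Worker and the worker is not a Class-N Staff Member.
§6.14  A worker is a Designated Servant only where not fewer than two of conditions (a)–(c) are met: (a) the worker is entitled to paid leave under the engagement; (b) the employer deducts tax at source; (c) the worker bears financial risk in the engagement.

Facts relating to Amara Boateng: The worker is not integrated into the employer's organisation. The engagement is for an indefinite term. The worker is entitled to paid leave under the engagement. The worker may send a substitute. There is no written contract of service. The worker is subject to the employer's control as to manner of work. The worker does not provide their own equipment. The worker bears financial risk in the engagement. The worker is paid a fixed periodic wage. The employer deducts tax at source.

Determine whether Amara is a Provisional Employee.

Yes

§6.1 — Exempt Hand: [the worker provides their own equipment? no] OR [the worker is integrated into the employer's organisation? no] → not satisfied.
§6.4 — Registered Worker: [the employer deducts tax at source? yes] OR [not an Exempt Hand (§6.1)? yes] → satisfied.
§6.3 — Tier I Engagement: [there is no written contract of service? yes] AND [the worker is subject to the employer's control as to manner of work? yes] → satisfied.
§6.12 — Provisional Hand: [the worker is integrated into the employer's organisation? no] OR [the worker is not subject to the employer's control as to manner of work? no] OR [the worker may send a substitute? yes] → satisfied.
§6.5 — Class-N Staff Member: [Tier I Engagement (§6.3)? yes] AND [not a Provisional Hand (§6.12)? no] AND [the worker is subject to the employer's control as to manner of work? yes] → not satisfied.
§6.13 — Class-R Employee: [Registered Worker (§6.4)? yes] AND [not a Class-N Staff Member (§6.5)? yes] → satisfied.
§6.11 — Certified Hand: [the worker is paid a fixed periodic wage? yes] AND [there is no written contract of service? yes] → satisfied.
§6.14 — Designated Servant: the worker is entitled to paid leave under the engagement? yes; the employer deducts tax at source? yes; the worker bears financial risk in the engagement? yes — 3 of 3 hold (need ≥2) → satisfied.
§6.10 — Registered Hand: [the engagement is for an indefinite term? yes] AND [the worker may send a substitute? yes] → satisfied.
§6.2 — Class-J Staff Member: [Certified Hand (§6.11)? yes] AND [Designated Servant (§6.14)? yes] AND [Registered Hand (§6.10)? yes] → satisfied.
§6.8 — Provisional Employee: [Class-R Employee (§6.13)? yes] AND [Class-J Staff Member (§6.2)? yes] → satisfied.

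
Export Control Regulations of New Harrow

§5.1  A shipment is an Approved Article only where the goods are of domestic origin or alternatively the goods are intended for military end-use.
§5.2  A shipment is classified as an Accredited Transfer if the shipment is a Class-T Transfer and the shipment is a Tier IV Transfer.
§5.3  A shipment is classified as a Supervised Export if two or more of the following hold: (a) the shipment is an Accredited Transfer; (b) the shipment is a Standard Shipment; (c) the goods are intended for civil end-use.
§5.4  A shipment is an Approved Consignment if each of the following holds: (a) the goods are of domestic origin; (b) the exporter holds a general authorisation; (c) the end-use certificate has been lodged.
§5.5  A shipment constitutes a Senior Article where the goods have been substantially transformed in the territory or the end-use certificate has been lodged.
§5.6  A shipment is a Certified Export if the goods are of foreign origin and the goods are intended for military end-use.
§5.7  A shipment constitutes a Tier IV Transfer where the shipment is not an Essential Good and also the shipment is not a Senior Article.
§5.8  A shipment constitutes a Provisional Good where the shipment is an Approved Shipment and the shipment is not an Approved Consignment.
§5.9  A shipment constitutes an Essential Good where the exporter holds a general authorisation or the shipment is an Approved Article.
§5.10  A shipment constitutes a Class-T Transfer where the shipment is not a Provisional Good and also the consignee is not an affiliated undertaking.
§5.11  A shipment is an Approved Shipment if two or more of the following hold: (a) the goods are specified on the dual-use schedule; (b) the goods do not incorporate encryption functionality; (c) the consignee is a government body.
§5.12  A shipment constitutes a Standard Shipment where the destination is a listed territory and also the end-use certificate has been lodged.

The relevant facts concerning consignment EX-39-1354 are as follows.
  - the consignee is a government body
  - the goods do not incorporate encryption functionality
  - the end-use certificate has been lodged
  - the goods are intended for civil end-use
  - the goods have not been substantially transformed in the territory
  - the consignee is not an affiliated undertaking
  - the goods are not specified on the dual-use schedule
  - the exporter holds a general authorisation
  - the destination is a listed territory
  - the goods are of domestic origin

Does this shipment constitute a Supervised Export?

§5.11 — Approved Shipment: the goods are specified on the dual-use schedule? no; the goods do not incorporate encryption functionality? yes; the consignee is a government body? yes — 2 of 3 hold (need ≥2) → satisfied.
§5.4 — Approved Consignment: [the goods are of domestic origin? yes] AND [the exporter holds a general authorisation? yes] AND [the end-use certificate has been lodged? yes] → satisfied.
§5.8 — Provisional Good: [Approved Shipment (§5.11)? yes] AND [not an Approved Consignment (§5.4)? no] → not satisfied.
§5.10 — Class-T Transfer: [not a Provisional Good (§5.8)? yes] AND [the consignee is not an affiliated undertaking? yes] → satisfied.
§5.1 — Approved Article: [the goods are of domestic origin? yes] OR [the goods are intended for military end-use? no] → satisfied.
§5.9 — Essential Good: [the exporter holds a general authorisation? yes] OR [Approved Article (§5.1)? yes] → satisfied.
§5.5 — Senior Article: [the goods have been substantially transformed in the territory? no] OR [the end-use certificate has been lodged? yes] → satisfied.
§5.7 — Tier IV Transfer: [not an Essential Good (§5.9)? no] AND [not a Senior Article (§5.5)? no] → not satisfied.
§5.2 — Accredited Transfer: [Class-T Transfer (§5.10)? yes] AND [Tier IV Transfer (§5.7)? no] → not satisfied.
§5.12 — Standard Shipment: [the destination is a listed territory? yes] AND [the end-use certificate has been lodged? yes] → satisfied.
§5.3 — Supervised Export: Accredited Transfer (§5.2)? no; Standard Shipment (§5.12)? yes; the goods are intended for civil end-use? yes — 2 of 3 hold (need ≥2) → satisfied.

Yes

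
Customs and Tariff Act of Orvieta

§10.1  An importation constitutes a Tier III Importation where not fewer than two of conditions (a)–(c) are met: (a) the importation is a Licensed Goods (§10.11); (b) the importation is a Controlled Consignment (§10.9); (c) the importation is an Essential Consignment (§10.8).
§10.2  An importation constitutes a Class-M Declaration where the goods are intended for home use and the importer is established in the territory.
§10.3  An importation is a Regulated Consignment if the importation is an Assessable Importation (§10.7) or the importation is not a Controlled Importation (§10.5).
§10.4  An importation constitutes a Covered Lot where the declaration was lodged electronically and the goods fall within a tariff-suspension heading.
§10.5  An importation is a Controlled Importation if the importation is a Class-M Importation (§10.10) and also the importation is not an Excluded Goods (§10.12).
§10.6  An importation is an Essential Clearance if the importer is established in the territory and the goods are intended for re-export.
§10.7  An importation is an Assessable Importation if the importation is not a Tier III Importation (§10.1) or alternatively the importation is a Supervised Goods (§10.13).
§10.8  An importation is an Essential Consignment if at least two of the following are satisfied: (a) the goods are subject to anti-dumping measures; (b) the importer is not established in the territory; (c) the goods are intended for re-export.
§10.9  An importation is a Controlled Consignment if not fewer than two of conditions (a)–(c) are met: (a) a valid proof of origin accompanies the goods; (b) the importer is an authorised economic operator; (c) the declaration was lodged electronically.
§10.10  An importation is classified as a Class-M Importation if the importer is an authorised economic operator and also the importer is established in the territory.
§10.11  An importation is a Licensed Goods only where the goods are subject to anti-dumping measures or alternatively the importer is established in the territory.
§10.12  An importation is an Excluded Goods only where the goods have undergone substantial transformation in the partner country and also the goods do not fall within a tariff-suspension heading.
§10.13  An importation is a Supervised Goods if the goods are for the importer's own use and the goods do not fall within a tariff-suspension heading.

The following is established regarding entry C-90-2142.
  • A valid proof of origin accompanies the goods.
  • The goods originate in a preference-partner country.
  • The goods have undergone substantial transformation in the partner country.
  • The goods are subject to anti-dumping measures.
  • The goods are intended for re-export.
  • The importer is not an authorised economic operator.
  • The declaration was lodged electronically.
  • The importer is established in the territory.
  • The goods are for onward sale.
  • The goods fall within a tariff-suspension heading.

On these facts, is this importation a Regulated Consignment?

§10.11 — Licensed Goods: [the goods are subject to anti-dumping measures? yes] OR [the importer is established in the territory? yes] → satisfied.
§10.9 — Controlled Consignment: a valid proof of origin accompanies the goods? yes; the importer is an authorised economic operator? no; the declaration was lodged electronically? yes — 2 of 3 hold (need ≥2) → satisfied.
§10.8 — Essential Consignment: the goods are subject to anti-dumping measures? yes; the importer is not established in the territory? no; the goods are intended for re-export? yes — 2 of 3 hold (need ≥2) → satisfied.
§10.1 — Tier III Importation: Licensed Goods (§10.11)? yes; Controlled Consignment (§10.9)? yes; Essential Consignment (§10.8)? yes — 3 of 3 hold (need ≥2) → satisfied.
§10.13 — Supervised Goods: [the goods are for the importer's own use? no] AND [the goods do not fall within a tariff-suspension heading? no] → not satisfied.
§10.7 — Assessable Importation: [not a Tier III Importation (§10.1)? no] OR [Supervised Goods (§10.13)? no] → not satisfied.
§10.10 — Class-M Importation: [the importer is an authorised economic operator? no] AND [the importer is established in the territory? yes] → not satisfied.
§10.12 — Excluded Goods: [the goods have undergone substantial transformation in the partner country? yes] AND [the goods do not fall within a tariff-suspension heading? no] → not satisfied.
§10.5 — Controlled Importation: [Class-M Importation (§10.10)? no] AND [not an Excluded Goods (§10.12)? yes] → not satisfied.
§10.3 — Regulated Consignment: [Assessable Importation (§10.7)? no] OR [not a Controlled Importation (§10.5)? yes] → satisfied.

Yes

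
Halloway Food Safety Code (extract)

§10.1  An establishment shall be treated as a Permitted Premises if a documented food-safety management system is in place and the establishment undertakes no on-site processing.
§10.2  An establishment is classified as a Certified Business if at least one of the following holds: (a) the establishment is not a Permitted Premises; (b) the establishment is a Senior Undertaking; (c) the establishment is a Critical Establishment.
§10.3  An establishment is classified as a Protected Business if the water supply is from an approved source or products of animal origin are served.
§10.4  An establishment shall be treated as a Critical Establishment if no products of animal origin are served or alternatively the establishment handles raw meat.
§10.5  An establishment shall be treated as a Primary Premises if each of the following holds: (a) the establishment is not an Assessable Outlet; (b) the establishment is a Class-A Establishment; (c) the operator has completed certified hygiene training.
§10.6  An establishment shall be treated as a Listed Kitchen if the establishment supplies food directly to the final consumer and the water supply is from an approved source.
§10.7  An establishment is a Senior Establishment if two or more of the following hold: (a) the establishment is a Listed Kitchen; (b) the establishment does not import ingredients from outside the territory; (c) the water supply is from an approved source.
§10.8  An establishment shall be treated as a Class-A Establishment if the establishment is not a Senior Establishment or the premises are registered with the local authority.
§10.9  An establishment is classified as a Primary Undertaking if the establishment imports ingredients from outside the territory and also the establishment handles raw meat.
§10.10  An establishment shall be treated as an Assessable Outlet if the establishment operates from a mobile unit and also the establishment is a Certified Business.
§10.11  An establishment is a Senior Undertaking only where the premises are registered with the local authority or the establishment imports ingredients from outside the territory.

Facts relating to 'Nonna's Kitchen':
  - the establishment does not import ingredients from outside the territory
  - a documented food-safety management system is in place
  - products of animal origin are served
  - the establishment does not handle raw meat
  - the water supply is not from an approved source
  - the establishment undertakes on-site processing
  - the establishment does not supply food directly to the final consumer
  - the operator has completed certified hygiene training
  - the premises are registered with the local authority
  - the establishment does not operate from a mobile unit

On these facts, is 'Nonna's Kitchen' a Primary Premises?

Yes

§10.1 — Permitted Premises: [a documented food-safety management system is in place? yes] AND [the establishment undertakes no on-site processing? no] → not satisfied.
§10.11 — Senior Undertaking: [the premises are registered with the local authority? yes] OR [the establishment imports ingredients from outside the territory? no] → satisfied.
§10.4 — Critical Establishment: [no products of animal origin are served? no] OR [the establishment handles raw meat? no] → not satisfied.
§10.2 — Certified Business: [not a Permitted Premises (§10.1)? yes] OR [Senior Undertaking (§10.11)? yes] OR [Critical Establishment (§10.4)? no] → satisfied.
§10.10 — Assessable Outlet: [the establishment operates from a mobile unit? no] AND [Certified Business (§10.2)? yes] → not satisfied.
§10.6 — Listed Kitchen: [the establishment supplies food directly to the final consumer? no] AND [the water supply is from an approved source? no] → not satisfied.
§10.7 — Senior Establishment: Listed Kitchen (§10.6)? no; the establishment does not import ingredients from outside the territory? yes; the water supply is from an approved source? no — 1 of 3 hold (need ≥2) → not satisfied.
§10.8 — Class-A Establishment: [not a Senior Establishment (§10.7)? yes] OR [the premises are registered with the local authority? yes] → satisfied.
§10.5 — Primary Premises: [not an Assessable Outlet (§10.10)? yes] AND [Class-A Establishment (§10.8)? yes] AND [the operator has completed certified hygiene training? yes] → satisfied.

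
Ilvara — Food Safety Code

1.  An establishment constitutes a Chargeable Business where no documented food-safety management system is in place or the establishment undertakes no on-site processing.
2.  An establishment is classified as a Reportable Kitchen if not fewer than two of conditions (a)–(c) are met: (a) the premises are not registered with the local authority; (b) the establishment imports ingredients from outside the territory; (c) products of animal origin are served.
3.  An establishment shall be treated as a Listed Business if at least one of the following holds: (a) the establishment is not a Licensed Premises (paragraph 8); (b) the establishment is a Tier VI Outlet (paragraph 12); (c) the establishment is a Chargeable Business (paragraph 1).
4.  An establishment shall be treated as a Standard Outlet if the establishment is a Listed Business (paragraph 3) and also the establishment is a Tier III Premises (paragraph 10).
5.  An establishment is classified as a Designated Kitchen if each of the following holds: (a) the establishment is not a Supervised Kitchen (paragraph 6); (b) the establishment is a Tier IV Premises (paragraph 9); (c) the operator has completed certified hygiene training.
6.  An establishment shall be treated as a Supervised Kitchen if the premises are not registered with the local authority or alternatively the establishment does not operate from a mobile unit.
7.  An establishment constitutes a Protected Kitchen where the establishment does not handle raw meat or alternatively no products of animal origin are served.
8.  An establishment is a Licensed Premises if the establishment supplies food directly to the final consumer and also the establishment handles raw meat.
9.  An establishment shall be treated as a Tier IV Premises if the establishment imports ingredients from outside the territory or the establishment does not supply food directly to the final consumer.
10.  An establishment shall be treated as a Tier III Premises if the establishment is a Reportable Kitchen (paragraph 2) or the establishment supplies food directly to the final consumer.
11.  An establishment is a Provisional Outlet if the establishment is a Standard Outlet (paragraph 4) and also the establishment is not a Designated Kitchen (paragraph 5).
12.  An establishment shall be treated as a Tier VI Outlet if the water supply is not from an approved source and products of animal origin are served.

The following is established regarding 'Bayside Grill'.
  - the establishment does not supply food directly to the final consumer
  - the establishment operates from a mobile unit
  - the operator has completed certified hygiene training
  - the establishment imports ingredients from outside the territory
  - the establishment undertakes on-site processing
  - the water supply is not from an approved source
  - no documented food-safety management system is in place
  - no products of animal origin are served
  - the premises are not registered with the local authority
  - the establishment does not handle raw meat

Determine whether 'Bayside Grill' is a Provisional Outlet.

Under paragraph 8: the establishment supplies food directly to the final consumer? no; and the establishment handles raw meat? no. So the establishment is not a Licensed Premises.
Under paragraph 12: the water supply is not from an approved source? yes; and products of animal origin are served? no. So the establishment is not a Tier VI Outlet.
Under paragraph 1: no documented food-safety management system is in place? yes; or the establishment undertakes no on-site processing? no. So the establishment is a Chargeable Business.
Under paragraph 3: not a Licensed Premises (paragraph 8)? yes; or Tier VI Outlet (paragraph 12)? no; or Chargeable Business (paragraph 1)? yes. So the establishment is a Listed Business.
Under paragraph 2: the premises are not registered with the local authority? yes; the establishment imports ingredients from outside the territory? yes; products of animal origin are served? no — 2 of 3 hold (need ≥2) → satisfied.
Under paragraph 10: Reportable Kitchen (paragraph 2)? yes; or the establishment supplies food directly to the final consumer? no. So the establishment is a Tier III Premises.
Under paragraph 4: Listed Business (paragraph 3)? yes; and Tier III Premises (paragraph 10)? yes. So the establishment is a Standard Outlet.
Under paragraph 6: the premises are not registered with the local authority? yes; or the establishment does not operate from a mobile unit? no. So the establishment is a Supervised Kitchen.
Under paragraph 9: the establishment imports ingredients from outside the territory? yes; or the establishment does not supply food directly to the final consumer? yes. So the establishment is a Tier IV Premises.
Under paragraph 5: not a Supervised Kitchen (paragraph 6)? no; and Tier IV Premises (paragraph 9)? yes; and the operator has completed certified hygiene training? yes. So the establishment is not a Designated Kitchen.
Under paragraph 11: Standard Outlet (paragraph 4)? yes; and not a Designated Kitchen (paragraph 5)? yes. So the establishment is a Provisional Outlet.

Yes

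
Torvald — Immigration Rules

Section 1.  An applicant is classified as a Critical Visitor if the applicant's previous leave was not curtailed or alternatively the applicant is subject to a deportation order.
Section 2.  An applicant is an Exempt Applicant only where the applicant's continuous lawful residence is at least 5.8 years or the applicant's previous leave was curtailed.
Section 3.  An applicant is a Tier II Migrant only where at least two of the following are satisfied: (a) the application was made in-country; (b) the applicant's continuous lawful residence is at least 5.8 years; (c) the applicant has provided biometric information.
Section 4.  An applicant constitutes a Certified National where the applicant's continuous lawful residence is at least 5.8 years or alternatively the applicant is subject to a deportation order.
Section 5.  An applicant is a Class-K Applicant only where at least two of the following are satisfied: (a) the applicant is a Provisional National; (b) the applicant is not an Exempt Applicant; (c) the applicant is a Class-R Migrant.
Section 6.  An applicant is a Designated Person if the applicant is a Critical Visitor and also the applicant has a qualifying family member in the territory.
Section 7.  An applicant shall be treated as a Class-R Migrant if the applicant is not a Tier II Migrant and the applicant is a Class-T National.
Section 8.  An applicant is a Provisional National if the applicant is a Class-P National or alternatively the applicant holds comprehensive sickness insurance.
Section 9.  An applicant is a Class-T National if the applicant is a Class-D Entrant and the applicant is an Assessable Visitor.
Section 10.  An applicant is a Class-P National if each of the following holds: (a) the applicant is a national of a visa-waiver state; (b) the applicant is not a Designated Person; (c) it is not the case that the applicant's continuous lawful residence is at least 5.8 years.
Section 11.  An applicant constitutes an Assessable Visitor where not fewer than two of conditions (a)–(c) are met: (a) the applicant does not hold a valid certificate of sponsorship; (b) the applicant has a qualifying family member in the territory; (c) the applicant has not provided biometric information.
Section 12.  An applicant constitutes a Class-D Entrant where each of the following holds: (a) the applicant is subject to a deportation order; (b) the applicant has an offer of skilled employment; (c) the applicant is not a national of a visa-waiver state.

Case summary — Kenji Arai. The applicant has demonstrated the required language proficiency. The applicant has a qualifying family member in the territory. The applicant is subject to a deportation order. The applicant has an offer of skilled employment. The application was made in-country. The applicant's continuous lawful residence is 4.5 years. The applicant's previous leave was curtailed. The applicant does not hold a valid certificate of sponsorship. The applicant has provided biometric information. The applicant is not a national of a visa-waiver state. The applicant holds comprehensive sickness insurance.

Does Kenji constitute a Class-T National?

Yes

section 12 — Class-D Entrant: [the applicant is subject to a deportation order? yes] AND [the applicant has an offer of skilled employment? yes] AND [the applicant is not a national of a visa-waiver state? yes] → satisfied.
section 11 — Assessable Visitor: the applicant does not hold a valid certificate of sponsorship? yes; the applicant has a qualifying family member in the territory? yes; the applicant has not provided biometric information? no — 2 of 3 hold (need ≥2) → satisfied.
section 9 — Class-T National: [Class-D Entrant (section 12)? yes] AND [Assessable Visitor (section 11)? yes] → satisfied.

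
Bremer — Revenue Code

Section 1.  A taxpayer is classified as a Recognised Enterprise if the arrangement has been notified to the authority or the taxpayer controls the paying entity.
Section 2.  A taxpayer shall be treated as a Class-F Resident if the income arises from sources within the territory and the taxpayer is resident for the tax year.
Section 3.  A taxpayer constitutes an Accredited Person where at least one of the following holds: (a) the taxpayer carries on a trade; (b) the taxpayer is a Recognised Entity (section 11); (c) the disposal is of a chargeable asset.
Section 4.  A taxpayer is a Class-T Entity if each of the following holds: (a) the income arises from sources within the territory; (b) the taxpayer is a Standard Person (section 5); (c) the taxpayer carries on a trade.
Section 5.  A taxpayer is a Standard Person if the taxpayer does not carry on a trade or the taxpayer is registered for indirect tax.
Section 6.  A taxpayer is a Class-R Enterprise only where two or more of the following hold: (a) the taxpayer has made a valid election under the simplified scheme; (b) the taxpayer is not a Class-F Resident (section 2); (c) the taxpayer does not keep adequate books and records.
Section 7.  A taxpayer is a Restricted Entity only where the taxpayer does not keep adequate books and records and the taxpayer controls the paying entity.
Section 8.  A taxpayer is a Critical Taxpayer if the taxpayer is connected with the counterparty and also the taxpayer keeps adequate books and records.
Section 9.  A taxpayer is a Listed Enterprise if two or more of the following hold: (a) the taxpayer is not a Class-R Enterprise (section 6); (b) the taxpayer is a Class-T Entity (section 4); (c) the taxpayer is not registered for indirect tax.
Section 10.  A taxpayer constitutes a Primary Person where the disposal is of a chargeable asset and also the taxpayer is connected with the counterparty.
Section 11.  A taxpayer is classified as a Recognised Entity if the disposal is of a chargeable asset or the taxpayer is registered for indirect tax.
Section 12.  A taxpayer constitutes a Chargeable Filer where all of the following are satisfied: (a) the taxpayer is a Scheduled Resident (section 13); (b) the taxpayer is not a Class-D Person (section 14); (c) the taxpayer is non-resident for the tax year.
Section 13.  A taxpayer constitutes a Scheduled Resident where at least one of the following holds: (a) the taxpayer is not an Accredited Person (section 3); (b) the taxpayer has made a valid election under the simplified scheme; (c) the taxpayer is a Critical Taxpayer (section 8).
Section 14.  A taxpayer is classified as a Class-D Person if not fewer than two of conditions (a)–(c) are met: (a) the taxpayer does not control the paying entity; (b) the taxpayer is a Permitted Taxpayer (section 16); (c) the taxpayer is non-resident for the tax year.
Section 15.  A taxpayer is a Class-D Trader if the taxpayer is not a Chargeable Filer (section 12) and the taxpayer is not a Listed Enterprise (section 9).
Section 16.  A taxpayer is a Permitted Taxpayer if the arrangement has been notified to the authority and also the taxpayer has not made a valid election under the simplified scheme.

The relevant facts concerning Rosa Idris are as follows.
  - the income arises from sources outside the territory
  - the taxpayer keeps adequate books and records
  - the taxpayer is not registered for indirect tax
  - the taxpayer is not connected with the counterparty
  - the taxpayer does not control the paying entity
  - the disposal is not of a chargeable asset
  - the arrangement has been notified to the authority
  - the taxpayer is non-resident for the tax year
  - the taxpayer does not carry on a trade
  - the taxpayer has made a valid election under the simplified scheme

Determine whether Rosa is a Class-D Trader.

Under section 11: the disposal is of a chargeable asset? no; or the taxpayer is registered for indirect tax? no. So the taxpayer is not a Recognised Entity.
Under section 3: the taxpayer carries on a trade? no; or Recognised Entity (section 11)? no; or the disposal is of a chargeable asset? no. So the taxpayer is not an Accredited Person.
Under section 8: the taxpayer is connected with the counterparty? no; and the taxpayer keeps adequate books and records? yes. So the taxpayer is not a Critical Taxpayer.
Under section 13: not an Accredited Person (section 3)? yes; or the taxpayer has made a valid election under the simplified scheme? yes; or Critical Taxpayer (section 8)? no. So the taxpayer is a Scheduled Resident.
Under section 16: the arrangement has been notified to the authority? yes; and the taxpayer has not made a valid election under the simplified scheme? no. So the taxpayer is not a Permitted Taxpayer.
Under section 14: the taxpayer does not control the paying entity? yes; Permitted Taxpayer (section 16)? no; the taxpayer is non-resident for the tax year? yes — 2 of 3 hold (need ≥2) → satisfied.
Under section 12: Scheduled Resident (section 13)? yes; and not a Class-D Person (section 14)? no; and the taxpayer is non-resident for the tax year? yes. So the taxpayer is not a Chargeable Filer.
Under section 2: the income arises from sources within the territory? no; and the taxpayer is resident for the tax year? no. So the taxpayer is not a Class-F Resident.
Under section 6: the taxpayer has made a valid election under the simplified scheme? yes; not a Class-F Resident (section 2)? yes; the taxpayer does not keep adequate books and records? no — 2 of 3 hold (need ≥2) → satisfied.
Under section 5: the taxpayer does not carry on a trade? yes; or the taxpayer is registered for indirect tax? no. So the taxpayer is a Standard Person.
Under section 4: the income arises from sources within the territory? no; and Standard Person (section 5)? yes; and the taxpayer carries on a trade? no. So the taxpayer is not a Class-T Entity.
Under section 9: not a Class-R Enterprise (section 6)? no; Class-T Entity (section 4)? no; the taxpayer is not registered for indirect tax? yes — 1 of 3 hold (need ≥2) → not satisfied.
Under section 15: not a Chargeable Filer (section 12)? yes; and not a Listed Enterprise (section 9)? yes. So the taxpayer is a Class-D Trader.

Yes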